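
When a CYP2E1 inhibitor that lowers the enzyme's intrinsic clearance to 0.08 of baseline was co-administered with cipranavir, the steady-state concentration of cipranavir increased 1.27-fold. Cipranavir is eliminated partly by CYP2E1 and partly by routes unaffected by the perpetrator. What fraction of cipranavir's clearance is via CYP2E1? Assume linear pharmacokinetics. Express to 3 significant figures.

Let fm be the CYP2E1 fraction. New clearance relative to baseline = fm × 0.08 + (1 − fm).
Steady-state concentration ratio = 1 / (new CL fraction), so new CL fraction = 1 / 1.27 = 0.7874.
fm × 0.08 + 1 − fm = 0.7874  ⇒  fm × (0.08 − 1) = −0.2126  ⇒  fm = 0.231.

0.231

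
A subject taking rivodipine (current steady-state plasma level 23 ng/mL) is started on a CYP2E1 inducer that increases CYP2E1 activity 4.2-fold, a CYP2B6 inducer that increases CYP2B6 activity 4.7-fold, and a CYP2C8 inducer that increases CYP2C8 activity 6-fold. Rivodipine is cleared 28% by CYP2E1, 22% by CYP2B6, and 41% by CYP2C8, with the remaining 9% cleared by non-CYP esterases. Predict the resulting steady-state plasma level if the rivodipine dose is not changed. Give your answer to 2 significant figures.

The CYP2E1 pathway (28% of clearance) rises to 4.2× activity: 0.28 × 4.2 = 1.176.
The CYP2B6 pathway (22% of clearance) rises to 4.7× activity: 0.22 × 4.7 = 1.034.
The CYP2C8 pathway (41% of clearance) increases to 6× activity: 0.41 × 6 = 2.46.
Non-CYP routes (9%) are unchanged.
CL_new/CL_old = 1.176 + 1.034 + 2.46 + 0.09 = 4.76.
New steady-state plasma level = 23 / 4.76 = 4.8 ng/mL (concentration scales inversely with clearance).

4.8 ng/mL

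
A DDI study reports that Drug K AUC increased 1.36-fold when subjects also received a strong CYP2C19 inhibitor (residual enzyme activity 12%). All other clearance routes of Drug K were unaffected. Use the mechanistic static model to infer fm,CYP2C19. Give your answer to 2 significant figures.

Let x = fm,CYP2C19. Because AUC ∝ 1/CL, relative clearance fell to 1/1.36 = 0.7353.
Setting x·0.12 + (1 − x) = 0.7353 and solving: x = (0.7353 − 1)/(0.12 − 1) = 0.30.

0.30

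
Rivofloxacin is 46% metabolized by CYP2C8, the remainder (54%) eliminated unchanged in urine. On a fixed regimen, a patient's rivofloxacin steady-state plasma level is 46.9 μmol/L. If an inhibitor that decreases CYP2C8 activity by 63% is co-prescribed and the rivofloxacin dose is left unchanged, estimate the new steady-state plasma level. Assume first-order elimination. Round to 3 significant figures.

66.0 μmol/L

The CYP2C8 pathway (46% of clearance) is reduced to 0.37× activity: 0.46 × 0.37 = 0.1702.
The remaining 54% of clearance is unaffected.
New clearance relative to baseline: 0.1702 + 0.54 = 0.7102.
With dosing unchanged, steady-state plasma level scales as 1/CL: 46.9 / 0.7102 = 66.0 μmol/L.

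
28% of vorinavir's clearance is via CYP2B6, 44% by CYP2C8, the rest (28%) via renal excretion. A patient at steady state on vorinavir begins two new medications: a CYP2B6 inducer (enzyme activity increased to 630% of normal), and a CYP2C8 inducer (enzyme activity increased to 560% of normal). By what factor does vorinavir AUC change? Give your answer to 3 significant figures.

0.222

The CYP2B6 pathway (28% of clearance) increases to 6.3× activity: 0.28 × 6.3 = 1.764.
The CYP2C8 pathway (44% of clearance) increases to 5.6× activity: 0.44 × 5.6 = 2.464.
The remaining 28% of clearance is unaffected.
Relative clearance = 1.764 + 2.464 + 0.28 = 4.508.
AUC ∝ 1/CL: fold-change = 1 / 4.508 = 0.222.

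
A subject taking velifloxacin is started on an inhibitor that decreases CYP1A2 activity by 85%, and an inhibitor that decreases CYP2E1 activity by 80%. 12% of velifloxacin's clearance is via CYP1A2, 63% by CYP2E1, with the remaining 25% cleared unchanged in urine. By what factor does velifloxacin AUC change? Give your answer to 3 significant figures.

2.54

The CYP1A2 pathway (12% of clearance) drops to 0.15× activity: 0.12 × 0.15 = 0.018.
The CYP2E1 pathway (63% of clearance) is reduced to 0.2× activity: 0.63 × 0.2 = 0.126.
The remaining 25% of clearance is unaffected.
Relative clearance = 0.018 + 0.126 + 0.25 = 0.394.
AUC ∝ 1/CL: fold-change = 1 / 0.394 = 2.54.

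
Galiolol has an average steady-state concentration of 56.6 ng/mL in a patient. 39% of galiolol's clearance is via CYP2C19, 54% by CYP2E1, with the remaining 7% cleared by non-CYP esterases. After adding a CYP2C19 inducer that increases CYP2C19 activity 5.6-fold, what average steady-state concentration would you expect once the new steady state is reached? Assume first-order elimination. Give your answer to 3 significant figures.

20.3 ng/mL

The CYP2C19 pathway (39% of clearance) is boosted to 5.6× activity: 0.39 × 5.6 = 2.184.
CYP2E1 (54%) and the residual 7% are unaffected.
New clearance relative to baseline: 2.184 + 0.54 + 0.07 = 2.794.
With dosing unchanged, average steady-state concentration scales as 1/CL: 56.6 / 2.794 = 20.3 ng/mL.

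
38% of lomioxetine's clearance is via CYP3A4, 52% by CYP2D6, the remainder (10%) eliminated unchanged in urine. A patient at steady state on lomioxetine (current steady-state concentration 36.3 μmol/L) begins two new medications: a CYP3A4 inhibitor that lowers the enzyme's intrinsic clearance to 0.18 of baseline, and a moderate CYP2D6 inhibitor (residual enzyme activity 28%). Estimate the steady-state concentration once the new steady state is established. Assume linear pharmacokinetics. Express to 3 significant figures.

CYP3A4: 0.38 × 0.18 = 0.0684
CYP2D6: 0.52 × 0.28 = 0.1456
Other: 0.1 (unchanged)
Relative clearance = 0.0684 + 0.1456 + 0.1 = 0.314.
Steady-state concentration ∝ 1/CL: new value = 36.3 / 0.314 = 116 μmol/L.

116 μmol/L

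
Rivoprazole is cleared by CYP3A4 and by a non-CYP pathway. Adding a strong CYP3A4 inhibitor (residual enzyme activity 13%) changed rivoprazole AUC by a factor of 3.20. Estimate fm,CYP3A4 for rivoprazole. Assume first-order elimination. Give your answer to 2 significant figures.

Let x = fm,CYP3A4. Because AUC ∝ 1/CL, relative clearance fell to 1/3.20 = 0.3125.
Only the CYP3A4 route changed, so 0.3125 = x·0.13 + (1 − x), giving x = 0.79.

0.79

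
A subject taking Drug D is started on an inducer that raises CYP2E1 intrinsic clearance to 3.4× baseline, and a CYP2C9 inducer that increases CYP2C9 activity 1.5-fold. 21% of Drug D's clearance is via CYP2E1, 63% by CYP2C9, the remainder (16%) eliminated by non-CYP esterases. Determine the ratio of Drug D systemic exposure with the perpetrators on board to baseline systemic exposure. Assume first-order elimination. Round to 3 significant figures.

0.550

CYP2E1: 0.21 × 3.4 = 0.714
CYP2C9: 0.63 × 1.5 = 0.945
Other: 0.16 (unchanged)
Relative clearance = 0.714 + 0.945 + 0.16 = 1.819.
Because systemic exposure varies inversely with clearance, the combined effect is 1 / 1.819 = 0.550.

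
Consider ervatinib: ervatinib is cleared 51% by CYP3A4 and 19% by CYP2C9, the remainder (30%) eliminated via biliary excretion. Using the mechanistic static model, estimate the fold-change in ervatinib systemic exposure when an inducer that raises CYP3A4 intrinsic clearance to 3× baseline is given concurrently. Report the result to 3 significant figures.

0.495

CYP3A4: 0.51 × 3 = 1.53
CYP2C9: 0.19 (unchanged)
Other: 0.3 (unchanged)
New clearance relative to baseline: 1.53 + 0.19 + 0.3 = 2.02.
Systemic exposure ratio = CL_old/CL_new = 1 / 2.02 = 0.495.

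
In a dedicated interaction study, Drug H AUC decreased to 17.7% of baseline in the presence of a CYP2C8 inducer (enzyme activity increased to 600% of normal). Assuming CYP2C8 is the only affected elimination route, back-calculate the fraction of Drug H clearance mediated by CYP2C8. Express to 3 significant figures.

0.930

Let x = fm,CYP2C8. Because AUC ∝ 1/CL, relative clearance rose to 1/0.177 = 5.65.
Setting x·6 + (1 − x) = 5.65 and solving: x = (5.65 − 1)/(6 − 1) = 0.930.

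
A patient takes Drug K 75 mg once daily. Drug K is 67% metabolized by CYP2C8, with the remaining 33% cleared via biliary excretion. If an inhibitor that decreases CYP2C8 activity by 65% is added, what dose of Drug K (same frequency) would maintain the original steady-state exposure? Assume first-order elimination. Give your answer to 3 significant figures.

42.3 mg

CYP2C8: 0.67 × 0.35 = 0.2345
Other: 0.33 (unchanged)
Relative clearance = 0.2345 + 0.33 = 0.5645.
Exposure is unchanged when dose changes in proportion to clearance. New dose = 75 mg × 0.5645 = 42.3 mg.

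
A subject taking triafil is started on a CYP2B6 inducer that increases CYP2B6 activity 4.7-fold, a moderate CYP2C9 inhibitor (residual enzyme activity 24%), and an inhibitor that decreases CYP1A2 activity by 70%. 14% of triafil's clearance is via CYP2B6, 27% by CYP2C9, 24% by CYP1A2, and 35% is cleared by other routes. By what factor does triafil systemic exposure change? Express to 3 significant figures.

CYP2B6: 0.14 × 4.7 = 0.658
CYP2C9: 0.27 × 0.24 = 0.0648
CYP1A2: 0.24 × 0.3 = 0.072
Other: 0.35 (unchanged)
Relative clearance = 0.658 + 0.0648 + 0.072 + 0.35 = 1.1448.
Net systemic exposure ratio = 1 / 1.1448 = 0.874.

0.874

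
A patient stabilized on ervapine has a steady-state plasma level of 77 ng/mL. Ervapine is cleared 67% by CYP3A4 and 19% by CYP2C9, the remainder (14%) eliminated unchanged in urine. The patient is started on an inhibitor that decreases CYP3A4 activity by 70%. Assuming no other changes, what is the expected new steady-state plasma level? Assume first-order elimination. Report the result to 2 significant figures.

1.5 × 10² ng/mL

The CYP3A4 pathway (67% of clearance) drops to 0.3× activity: 0.67 × 0.3 = 0.201.
CYP2C9 (19%) and the residual 14% are unaffected.
Relative clearance = 0.201 + 0.19 + 0.14 = 0.531.
Steady-state plasma level ∝ 1/CL, so new value = 77 / 0.531 = 1.5 × 10² ng/mL.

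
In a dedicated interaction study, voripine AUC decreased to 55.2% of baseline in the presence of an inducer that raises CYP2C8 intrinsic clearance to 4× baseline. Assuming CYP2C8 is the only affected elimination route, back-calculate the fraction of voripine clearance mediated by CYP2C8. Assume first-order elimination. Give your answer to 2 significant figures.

0.27

Let x = fm,CYP2C8. Because AUC ∝ 1/CL, relative clearance rose to 1/0.552 = 1.812.
Setting x·4 + (1 − x) = 1.812 and solving: x = (1.812 − 1)/(4 − 1) = 0.27.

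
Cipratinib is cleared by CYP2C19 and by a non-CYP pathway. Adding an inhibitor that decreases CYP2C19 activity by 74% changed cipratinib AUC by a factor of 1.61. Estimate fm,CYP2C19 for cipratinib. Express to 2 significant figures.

0.51

Let x = fm,CYP2C19. Because AUC ∝ 1/CL, relative clearance fell to 1/1.61 = 0.6211.
Setting x·0.26 + (1 − x) = 0.6211 and solving: x = (0.6211 − 1)/(0.26 − 1) = 0.51.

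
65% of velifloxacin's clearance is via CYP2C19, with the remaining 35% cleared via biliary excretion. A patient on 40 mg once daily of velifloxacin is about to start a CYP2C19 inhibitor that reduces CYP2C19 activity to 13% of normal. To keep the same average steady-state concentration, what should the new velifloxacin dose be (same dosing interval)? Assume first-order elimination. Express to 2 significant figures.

17 mg

The CYP2C19 pathway (65% of clearance) drops to 0.13× activity: 0.65 × 0.13 = 0.0845.
The remaining 35% of clearance is unaffected.
CL_new/CL_old = 0.0845 + 0.35 = 0.4345.
To maintain the same steady-state level, dose must scale with clearance: new dose = 40 × 0.4345 = 17 mg.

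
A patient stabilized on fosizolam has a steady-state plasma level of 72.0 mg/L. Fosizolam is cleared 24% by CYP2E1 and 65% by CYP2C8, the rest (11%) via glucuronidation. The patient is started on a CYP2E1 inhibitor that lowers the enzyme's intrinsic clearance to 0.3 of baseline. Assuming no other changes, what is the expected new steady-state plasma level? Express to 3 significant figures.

86.5 mg/L

The CYP2E1 pathway (24% of clearance) is reduced to 0.3× activity: 0.24 × 0.3 = 0.072.
CYP2C8 (65%) and the residual 11% are unaffected.
CL_new/CL_old = 0.072 + 0.65 + 0.11 = 0.832.
New steady-state plasma level = baseline ÷ relative clearance = 72.0 / 0.832 = 86.5 mg/L.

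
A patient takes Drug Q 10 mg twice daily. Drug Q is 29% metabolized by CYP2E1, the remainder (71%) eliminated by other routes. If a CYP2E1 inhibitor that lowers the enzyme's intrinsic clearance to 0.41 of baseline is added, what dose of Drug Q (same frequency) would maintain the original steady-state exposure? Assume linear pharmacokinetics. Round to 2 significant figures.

CYP2E1: 0.29 × 0.41 = 0.1189
Other: 0.71 (unchanged)
CL_new/CL_old = 0.1189 + 0.71 = 0.8289.
Css,avg = (dose rate)/CL, so holding Css fixed requires dose ∝ CL: 10 × 0.8289 = 8.3 mg.

8.3 mg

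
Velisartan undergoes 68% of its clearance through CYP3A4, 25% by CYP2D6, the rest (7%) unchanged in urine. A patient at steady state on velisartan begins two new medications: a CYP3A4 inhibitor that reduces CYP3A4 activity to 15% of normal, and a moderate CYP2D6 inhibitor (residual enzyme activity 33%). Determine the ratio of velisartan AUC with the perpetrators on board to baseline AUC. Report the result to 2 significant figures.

3.9

The CYP3A4 pathway (68% of clearance) drops to 0.15× activity: 0.68 × 0.15 = 0.102.
The CYP2D6 pathway (25% of clearance) falls to 0.33× activity: 0.25 × 0.33 = 0.0825.
Non-CYP routes (7%) are unchanged.
New clearance relative to baseline: 0.102 + 0.0825 + 0.07 = 0.2545.
Net AUC ratio = 1 / 0.2545 = 3.9.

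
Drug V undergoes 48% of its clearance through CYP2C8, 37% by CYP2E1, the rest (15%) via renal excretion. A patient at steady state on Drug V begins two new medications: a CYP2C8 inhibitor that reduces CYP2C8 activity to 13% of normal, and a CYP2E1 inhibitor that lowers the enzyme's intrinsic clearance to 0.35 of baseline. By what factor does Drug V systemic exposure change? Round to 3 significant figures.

The CYP2C8 pathway (48% of clearance) falls to 0.13× activity: 0.48 × 0.13 = 0.0624.
The CYP2E1 pathway (37% of clearance) is reduced to 0.35× activity: 0.37 × 0.35 = 0.1295.
Non-CYP routes (15%) are unchanged.
Relative clearance = 0.0624 + 0.1295 + 0.15 = 0.3419.
Net systemic exposure ratio = 1 / 0.3419 = 2.92.

2.92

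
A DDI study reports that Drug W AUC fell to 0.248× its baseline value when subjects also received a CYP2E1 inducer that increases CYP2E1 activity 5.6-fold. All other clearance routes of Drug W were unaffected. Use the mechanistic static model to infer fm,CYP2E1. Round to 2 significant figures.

0.66

Let x = fm,CYP2E1. Because AUC ∝ 1/CL, relative clearance rose to 1/0.248 = 4.032.
Setting x·5.6 + (1 − x) = 4.032 and solving: x = (4.032 − 1)/(5.6 − 1) = 0.66.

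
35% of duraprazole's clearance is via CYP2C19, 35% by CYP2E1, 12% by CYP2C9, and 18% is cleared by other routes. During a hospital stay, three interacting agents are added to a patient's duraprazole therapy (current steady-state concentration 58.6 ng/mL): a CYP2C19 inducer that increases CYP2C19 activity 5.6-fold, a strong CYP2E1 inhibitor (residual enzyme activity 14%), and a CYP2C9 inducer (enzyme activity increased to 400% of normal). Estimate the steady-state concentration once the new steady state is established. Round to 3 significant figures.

22.0 ng/mL

The CYP2C19 pathway (35% of clearance) is boosted to 5.6× activity: 0.35 × 5.6 = 1.96.
The CYP2E1 pathway (35% of clearance) is reduced to 0.14× activity: 0.35 × 0.14 = 0.049.
The CYP2C9 pathway (12% of clearance) is boosted to 4× activity: 0.12 × 4 = 0.48.
The remaining 18% of clearance is unaffected.
New clearance relative to baseline: 1.96 + 0.049 + 0.48 + 0.18 = 2.669.
Dividing the baseline by the relative clearance: 58.6 / 2.669 = 22.0 ng/mL.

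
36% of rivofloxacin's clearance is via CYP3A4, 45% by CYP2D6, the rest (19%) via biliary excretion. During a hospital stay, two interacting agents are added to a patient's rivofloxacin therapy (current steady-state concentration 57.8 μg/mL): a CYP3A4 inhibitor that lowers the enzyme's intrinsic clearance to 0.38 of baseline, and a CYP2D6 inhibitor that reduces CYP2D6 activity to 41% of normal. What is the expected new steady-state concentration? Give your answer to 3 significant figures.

The CYP3A4 pathway (36% of clearance) falls to 0.38× activity: 0.36 × 0.38 = 0.1368.
The CYP2D6 pathway (45% of clearance) drops to 0.41× activity: 0.45 × 0.41 = 0.1845.
The remaining 19% of clearance is unaffected.
Relative clearance = 0.1368 + 0.1845 + 0.19 = 0.5113.
New steady-state concentration = 57.8 / 0.5113 = 113 μg/mL (concentration scales inversely with clearance).

113 μg/mL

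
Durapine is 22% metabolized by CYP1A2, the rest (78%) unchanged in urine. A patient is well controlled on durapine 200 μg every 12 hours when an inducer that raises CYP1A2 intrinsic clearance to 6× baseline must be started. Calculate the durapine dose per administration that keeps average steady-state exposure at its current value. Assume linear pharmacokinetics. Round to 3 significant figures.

420 μg

The CYP1A2 pathway (22% of clearance) rises to 6× activity: 0.22 × 6 = 1.32.
Non-CYP routes (78%) are unchanged.
CL_new/CL_old = 1.32 + 0.78 = 2.1.
Css,avg = (dose rate)/CL, so holding Css fixed requires dose ∝ CL: 200 × 2.1 = 420 μg.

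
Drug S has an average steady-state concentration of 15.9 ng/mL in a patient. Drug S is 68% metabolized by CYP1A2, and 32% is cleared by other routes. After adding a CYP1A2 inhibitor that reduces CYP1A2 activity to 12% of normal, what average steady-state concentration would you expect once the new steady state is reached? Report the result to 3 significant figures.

CYP1A2: 0.68 × 0.12 = 0.0816
Other: 0.32 (unchanged)
CL_new/CL_old = 0.0816 + 0.32 = 0.4016.
With dosing unchanged, average steady-state concentration scales as 1/CL: 15.9 / 0.4016 = 39.6 ng/mL.

39.6 ng/mL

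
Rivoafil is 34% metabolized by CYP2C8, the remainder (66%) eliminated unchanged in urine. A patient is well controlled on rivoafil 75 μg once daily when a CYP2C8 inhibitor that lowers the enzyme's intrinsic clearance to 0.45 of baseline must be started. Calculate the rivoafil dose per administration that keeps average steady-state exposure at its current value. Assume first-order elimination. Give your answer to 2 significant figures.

61 μg

CYP2C8: 0.34 × 0.45 = 0.153
Other: 0.66 (unchanged)
CL_new/CL_old = 0.153 + 0.66 = 0.813.
Css,avg = (dose rate)/CL, so holding Css fixed requires dose ∝ CL: 75 × 0.813 = 61 μg.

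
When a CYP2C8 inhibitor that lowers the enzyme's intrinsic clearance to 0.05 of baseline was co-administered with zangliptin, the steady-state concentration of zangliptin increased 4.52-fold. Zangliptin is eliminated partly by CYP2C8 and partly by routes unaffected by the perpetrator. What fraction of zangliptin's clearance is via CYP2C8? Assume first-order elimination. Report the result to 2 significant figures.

0.82

Let fm be the CYP2C8 fraction. New clearance relative to baseline = fm × 0.05 + (1 − fm).
Steady-state concentration ratio = 1 / (new CL fraction), so new CL fraction = 1 / 4.52 = 0.2212.
fm × 0.05 + 1 − fm = 0.2212  ⇒  fm × (0.05 − 1) = −0.7788  ⇒  fm = 0.82.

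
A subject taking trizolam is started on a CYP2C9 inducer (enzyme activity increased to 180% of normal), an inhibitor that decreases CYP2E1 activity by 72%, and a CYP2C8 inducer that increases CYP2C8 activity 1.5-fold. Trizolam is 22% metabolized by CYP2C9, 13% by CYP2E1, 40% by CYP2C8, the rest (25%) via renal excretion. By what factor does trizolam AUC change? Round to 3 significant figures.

CYP2C9: 0.22 × 1.8 = 0.396
CYP2E1: 0.13 × 0.28 = 0.0364
CYP2C8: 0.4 × 1.5 = 0.6
Other: 0.25 (unchanged)
New clearance relative to baseline: 0.396 + 0.0364 + 0.6 + 0.25 = 1.2824.
Because AUC varies inversely with clearance, the combined effect is 1 / 1.2824 = 0.780.

0.780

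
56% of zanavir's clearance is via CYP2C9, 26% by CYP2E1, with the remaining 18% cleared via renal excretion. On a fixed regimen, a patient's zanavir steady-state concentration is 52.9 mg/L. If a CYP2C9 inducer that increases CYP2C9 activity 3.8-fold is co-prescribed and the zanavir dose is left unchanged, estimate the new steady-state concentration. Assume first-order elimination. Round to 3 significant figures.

20.6 mg/L

The CYP2C9 pathway (56% of clearance) is boosted to 3.8× activity: 0.56 × 3.8 = 2.128.
CYP2E1 (26%) and the residual 18% are unaffected.
New clearance relative to baseline: 2.128 + 0.26 + 0.18 = 2.568.
New steady-state concentration = baseline ÷ relative clearance = 52.9 / 2.568 = 20.6 mg/L.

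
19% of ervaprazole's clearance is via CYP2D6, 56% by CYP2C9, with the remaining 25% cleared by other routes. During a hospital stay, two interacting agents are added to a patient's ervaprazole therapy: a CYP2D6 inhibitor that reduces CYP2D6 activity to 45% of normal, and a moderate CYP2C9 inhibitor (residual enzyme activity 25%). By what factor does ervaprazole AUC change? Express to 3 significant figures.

CYP2D6: 0.19 × 0.45 = 0.0855
CYP2C9: 0.56 × 0.25 = 0.14
Other: 0.25 (unchanged)
CL_new/CL_old = 0.0855 + 0.14 + 0.25 = 0.4755.
Because AUC varies inversely with clearance, the combined effect is 1 / 0.4755 = 2.10.

2.10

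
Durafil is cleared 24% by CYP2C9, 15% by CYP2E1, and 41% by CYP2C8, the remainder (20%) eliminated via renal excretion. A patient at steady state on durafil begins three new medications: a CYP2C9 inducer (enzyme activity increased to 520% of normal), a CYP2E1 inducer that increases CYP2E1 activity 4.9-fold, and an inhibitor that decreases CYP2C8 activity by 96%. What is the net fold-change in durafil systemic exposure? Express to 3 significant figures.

0.455

The CYP2C9 pathway (24% of clearance) rises to 5.2× activity: 0.24 × 5.2 = 1.248.
The CYP2E1 pathway (15% of clearance) increases to 4.9× activity: 0.15 × 4.9 = 0.735.
The CYP2C8 pathway (41% of clearance) drops to 0.04× activity: 0.41 × 0.04 = 0.0164.
The remaining 20% of clearance is unaffected.
Relative clearance = 1.248 + 0.735 + 0.0164 + 0.2 = 2.1994.
Because systemic exposure varies inversely with clearance, the combined effect is 1 / 2.1994 = 0.455.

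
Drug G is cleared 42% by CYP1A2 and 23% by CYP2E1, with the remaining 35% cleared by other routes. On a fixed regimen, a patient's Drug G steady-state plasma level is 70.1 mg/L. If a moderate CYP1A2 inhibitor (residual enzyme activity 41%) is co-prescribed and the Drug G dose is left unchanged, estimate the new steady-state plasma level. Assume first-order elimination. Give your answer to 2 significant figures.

The CYP1A2 pathway (42% of clearance) drops to 0.41× activity: 0.42 × 0.41 = 0.1722.
CYP2E1 (23%) and the residual 35% are unaffected.
CL_new/CL_old = 0.1722 + 0.23 + 0.35 = 0.7522.
Steady-state plasma level ∝ 1/CL, so new value = 70.1 / 0.7522 = 93 mg/L.

93 mg/L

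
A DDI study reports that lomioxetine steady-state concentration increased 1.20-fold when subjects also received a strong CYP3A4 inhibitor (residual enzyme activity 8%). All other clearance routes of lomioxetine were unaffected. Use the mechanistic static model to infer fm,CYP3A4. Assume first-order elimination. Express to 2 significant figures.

0.18

Call the CYP3A4 fraction fm. After the interaction, CL_new/CL_old = fm × 0.08 + (1 − fm).
Steady-state concentration ratio = 1 / (new CL fraction), so new CL fraction = 1 / 1.20 = 0.8333.
fm × 0.08 + 1 − fm = 0.8333  ⇒  fm × (0.08 − 1) = −0.1667  ⇒  fm = 0.18.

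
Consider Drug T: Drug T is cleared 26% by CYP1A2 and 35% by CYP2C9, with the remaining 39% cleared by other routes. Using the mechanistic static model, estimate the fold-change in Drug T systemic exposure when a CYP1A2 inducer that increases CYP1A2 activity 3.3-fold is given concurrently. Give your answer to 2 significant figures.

CYP1A2: 0.26 × 3.3 = 0.858
CYP2C9: 0.35 (unchanged)
Other: 0.39 (unchanged)
Relative clearance = 0.858 + 0.35 + 0.39 = 1.598.
Systemic exposure is inversely proportional to clearance, so the fold-change is 1 / 1.598 = 0.63.

0.63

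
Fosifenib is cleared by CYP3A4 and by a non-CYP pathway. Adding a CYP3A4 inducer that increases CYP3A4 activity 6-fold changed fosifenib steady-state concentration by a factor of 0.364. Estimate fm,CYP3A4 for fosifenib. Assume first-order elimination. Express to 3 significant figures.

CL'/CL = 1 / 0.364 = 2.747
6·fm + (1 − fm) = 2.747
fm = (2.747 − 1) / (6 − 1) = 0.349

0.349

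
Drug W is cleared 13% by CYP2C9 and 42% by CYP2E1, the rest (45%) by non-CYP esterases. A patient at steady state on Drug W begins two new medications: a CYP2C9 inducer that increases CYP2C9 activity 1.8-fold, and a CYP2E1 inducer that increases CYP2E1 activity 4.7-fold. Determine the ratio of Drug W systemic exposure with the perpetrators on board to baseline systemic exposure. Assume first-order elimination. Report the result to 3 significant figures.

The CYP2C9 pathway (13% of clearance) is boosted to 1.8× activity: 0.13 × 1.8 = 0.234.
The CYP2E1 pathway (42% of clearance) increases to 4.7× activity: 0.42 × 4.7 = 1.974.
The remaining 45% of clearance is unaffected.
CL_new/CL_old = 0.234 + 1.974 + 0.45 = 2.658.
Net systemic exposure ratio = 1 / 2.658 = 0.376.

0.376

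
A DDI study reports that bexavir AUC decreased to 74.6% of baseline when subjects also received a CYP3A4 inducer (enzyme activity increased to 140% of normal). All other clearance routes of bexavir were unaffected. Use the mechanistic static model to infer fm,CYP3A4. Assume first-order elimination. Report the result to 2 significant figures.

Call the CYP3A4 fraction fm. After the interaction, CL_new/CL_old = fm × 1.4 + (1 − fm).
AUC ratio = 1 / (new CL fraction), so new CL fraction = 1 / 0.746 = 1.34.
fm × 1.4 + 1 − fm = 1.34  ⇒  fm × (1.4 − 1) = 0.3405  ⇒  fm = 0.85.

0.85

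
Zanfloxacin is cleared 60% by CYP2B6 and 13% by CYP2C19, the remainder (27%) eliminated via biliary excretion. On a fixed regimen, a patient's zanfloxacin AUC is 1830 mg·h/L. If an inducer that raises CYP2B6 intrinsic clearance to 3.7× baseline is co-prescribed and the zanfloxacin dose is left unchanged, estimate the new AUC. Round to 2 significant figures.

7.0 × 10² mg·h/L

The CYP2B6 pathway (60% of clearance) rises to 3.7× activity: 0.6 × 3.7 = 2.22.
CYP2C19 (13%) and the residual 27% are unaffected.
Relative clearance = 2.22 + 0.13 + 0.27 = 2.62.
New AUC = baseline ÷ relative clearance = 1830 / 2.62 = 7.0 × 10² mg·h/L.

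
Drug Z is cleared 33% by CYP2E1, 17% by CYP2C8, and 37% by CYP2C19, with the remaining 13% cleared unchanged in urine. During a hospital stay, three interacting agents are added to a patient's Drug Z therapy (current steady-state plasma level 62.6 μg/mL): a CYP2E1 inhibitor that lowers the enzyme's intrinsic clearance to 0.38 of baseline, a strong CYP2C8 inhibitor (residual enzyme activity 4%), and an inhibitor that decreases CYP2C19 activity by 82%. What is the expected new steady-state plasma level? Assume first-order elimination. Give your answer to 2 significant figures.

The CYP2E1 pathway (33% of clearance) drops to 0.38× activity: 0.33 × 0.38 = 0.1254.
The CYP2C8 pathway (17% of clearance) drops to 0.04× activity: 0.17 × 0.04 = 0.0068.
The CYP2C19 pathway (37% of clearance) falls to 0.18× activity: 0.37 × 0.18 = 0.0666.
Non-CYP routes (13%) are unchanged.
New clearance relative to baseline: 0.1254 + 0.0068 + 0.0666 + 0.13 = 0.3288.
Steady-state plasma level ∝ 1/CL: new value = 62.6 / 0.3288 = 1.9 × 10² μg/mL.

1.9 × 10² μg/mL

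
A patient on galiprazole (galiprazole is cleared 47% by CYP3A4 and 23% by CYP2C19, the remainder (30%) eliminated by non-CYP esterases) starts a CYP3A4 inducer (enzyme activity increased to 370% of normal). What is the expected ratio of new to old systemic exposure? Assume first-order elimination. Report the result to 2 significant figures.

0.44

The CYP3A4 pathway (47% of clearance) is boosted to 3.7× activity: 0.47 × 3.7 = 1.739.
CYP2C19 (23%) and the residual 30% are unaffected.
New clearance relative to baseline: 1.739 + 0.23 + 0.3 = 2.269.
Since systemic exposure ∝ 1/CL, the ratio is 1 / 2.269 = 0.44.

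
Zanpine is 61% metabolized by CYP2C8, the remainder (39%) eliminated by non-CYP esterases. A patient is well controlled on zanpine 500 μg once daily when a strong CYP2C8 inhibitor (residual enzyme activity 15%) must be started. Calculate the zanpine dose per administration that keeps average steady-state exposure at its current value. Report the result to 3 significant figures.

CYP2C8: 0.61 × 0.15 = 0.0915
Other: 0.39 (unchanged)
CL_new/CL_old = 0.0915 + 0.39 = 0.4815.
Css,avg = (dose rate)/CL, so holding Css fixed requires dose ∝ CL: 500 × 0.4815 = 241 μg.

241 μg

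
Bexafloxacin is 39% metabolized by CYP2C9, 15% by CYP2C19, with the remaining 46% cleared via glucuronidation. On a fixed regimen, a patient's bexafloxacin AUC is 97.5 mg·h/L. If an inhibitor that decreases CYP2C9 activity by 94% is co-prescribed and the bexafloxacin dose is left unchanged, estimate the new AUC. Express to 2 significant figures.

The CYP2C9 pathway (39% of clearance) is reduced to 0.06× activity: 0.39 × 0.06 = 0.0234.
CYP2C19 (15%) and the residual 46% are unaffected.
New clearance relative to baseline: 0.0234 + 0.15 + 0.46 = 0.6334.
AUC ∝ 1/CL, so new value = 97.5 / 0.6334 = 1.5 × 10² mg·h/L.

1.5 × 10² mg·h/L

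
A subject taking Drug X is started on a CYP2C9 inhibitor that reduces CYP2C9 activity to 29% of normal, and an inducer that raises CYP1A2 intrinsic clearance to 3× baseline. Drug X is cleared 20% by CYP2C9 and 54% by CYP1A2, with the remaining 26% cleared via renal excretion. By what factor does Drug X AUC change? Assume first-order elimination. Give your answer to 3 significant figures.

The CYP2C9 pathway (20% of clearance) is reduced to 0.29× activity: 0.2 × 0.29 = 0.058.
The CYP1A2 pathway (54% of clearance) rises to 3× activity: 0.54 × 3 = 1.62.
The remaining 26% of clearance is unaffected.
New clearance relative to baseline: 0.058 + 1.62 + 0.26 = 1.938.
Net AUC ratio = 1 / 1.938 = 0.516.

0.516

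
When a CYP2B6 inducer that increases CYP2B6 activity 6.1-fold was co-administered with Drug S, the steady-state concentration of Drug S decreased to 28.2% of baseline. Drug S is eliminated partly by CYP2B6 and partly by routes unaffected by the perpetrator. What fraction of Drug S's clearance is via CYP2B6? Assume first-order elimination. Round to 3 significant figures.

0.499

Write x for the fraction cleared via CYP2B6. The observed steady-state concentration change means clearance rose to 1/0.282 = 3.546 of baseline.
Setting x·6.1 + (1 − x) = 3.546 and solving: x = (3.546 − 1)/(6.1 − 1) = 0.499.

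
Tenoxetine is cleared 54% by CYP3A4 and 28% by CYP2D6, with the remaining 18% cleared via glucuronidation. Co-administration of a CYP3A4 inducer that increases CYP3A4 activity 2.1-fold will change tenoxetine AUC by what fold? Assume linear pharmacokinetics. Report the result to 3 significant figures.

0.627

The CYP3A4 pathway (54% of clearance) rises to 2.1× activity: 0.54 × 2.1 = 1.134.
CYP2D6 (28%) and the residual 18% are unaffected.
Relative clearance = 1.134 + 0.28 + 0.18 = 1.594.
AUC is inversely proportional to clearance, so the fold-change is 1 / 1.594 = 0.627.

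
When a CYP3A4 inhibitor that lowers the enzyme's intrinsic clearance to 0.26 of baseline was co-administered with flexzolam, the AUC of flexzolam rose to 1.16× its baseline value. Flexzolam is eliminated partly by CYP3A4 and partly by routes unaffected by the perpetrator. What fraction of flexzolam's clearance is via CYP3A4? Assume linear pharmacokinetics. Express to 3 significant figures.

Write x for the fraction cleared via CYP3A4. The observed AUC change means clearance fell to 1/1.16 = 0.8621 of baseline.
Setting x·0.26 + (1 − x) = 0.8621 and solving: x = (0.8621 − 1)/(0.26 − 1) = 0.186.

0.186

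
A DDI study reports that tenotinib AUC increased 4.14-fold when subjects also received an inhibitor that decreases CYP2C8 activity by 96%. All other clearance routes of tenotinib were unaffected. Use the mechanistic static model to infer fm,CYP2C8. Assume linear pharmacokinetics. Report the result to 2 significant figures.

Let fm be the CYP2C8 fraction. New clearance relative to baseline = fm × 0.04 + (1 − fm).
AUC ratio = 1 / (new CL fraction), so new CL fraction = 1 / 4.14 = 0.2415.
fm × 0.04 + 1 − fm = 0.2415  ⇒  fm × (0.04 − 1) = −0.7585  ⇒  fm = 0.79.

0.79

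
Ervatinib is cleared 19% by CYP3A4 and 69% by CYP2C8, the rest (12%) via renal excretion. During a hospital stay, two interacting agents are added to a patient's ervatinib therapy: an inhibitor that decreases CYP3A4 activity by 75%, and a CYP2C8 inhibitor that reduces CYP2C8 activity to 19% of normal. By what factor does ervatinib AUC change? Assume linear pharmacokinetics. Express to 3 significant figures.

The CYP3A4 pathway (19% of clearance) is reduced to 0.25× activity: 0.19 × 0.25 = 0.0475.
The CYP2C8 pathway (69% of clearance) drops to 0.19× activity: 0.69 × 0.19 = 0.1311.
The remaining 12% of clearance is unaffected.
New clearance relative to baseline: 0.0475 + 0.1311 + 0.12 = 0.2986.
AUC ∝ 1/CL: fold-change = 1 / 0.2986 = 3.35.

3.35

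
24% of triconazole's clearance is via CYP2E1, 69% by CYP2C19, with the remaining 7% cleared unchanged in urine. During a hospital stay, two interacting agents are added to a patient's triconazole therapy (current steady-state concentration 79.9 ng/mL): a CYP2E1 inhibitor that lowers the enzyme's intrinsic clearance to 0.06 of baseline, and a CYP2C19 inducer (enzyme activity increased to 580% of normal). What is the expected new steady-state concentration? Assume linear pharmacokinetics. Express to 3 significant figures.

19.6 ng/mL

The CYP2E1 pathway (24% of clearance) falls to 0.06× activity: 0.24 × 0.06 = 0.0144.
The CYP2C19 pathway (69% of clearance) rises to 5.8× activity: 0.69 × 5.8 = 4.002.
Non-CYP routes (7%) are unchanged.
Relative clearance = 0.0144 + 4.002 + 0.07 = 4.0864.
Dividing the baseline by the relative clearance: 79.9 / 4.0864 = 19.6 ng/mL.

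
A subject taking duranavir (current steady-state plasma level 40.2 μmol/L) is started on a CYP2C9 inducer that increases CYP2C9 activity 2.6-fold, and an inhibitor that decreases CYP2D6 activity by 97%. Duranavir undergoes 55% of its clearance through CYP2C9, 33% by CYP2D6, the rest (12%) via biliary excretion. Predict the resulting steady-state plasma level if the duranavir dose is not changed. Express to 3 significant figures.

25.8 μmol/L

CYP2C9: 0.55 × 2.6 = 1.43
CYP2D6: 0.33 × 0.03 = 0.0099
Other: 0.12 (unchanged)
New clearance relative to baseline: 1.43 + 0.0099 + 0.12 = 1.5599.
Steady-state plasma level ∝ 1/CL: new value = 40.2 / 1.5599 = 25.8 μmol/L.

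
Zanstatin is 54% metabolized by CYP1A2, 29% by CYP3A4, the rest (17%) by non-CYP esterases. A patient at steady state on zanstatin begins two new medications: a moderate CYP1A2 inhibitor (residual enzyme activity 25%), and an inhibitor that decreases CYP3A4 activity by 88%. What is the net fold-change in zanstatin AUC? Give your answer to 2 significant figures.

2.9

The CYP1A2 pathway (54% of clearance) falls to 0.25× activity: 0.54 × 0.25 = 0.135.
The CYP3A4 pathway (29% of clearance) is reduced to 0.12× activity: 0.29 × 0.12 = 0.0348.
Non-CYP routes (17%) are unchanged.
Relative clearance = 0.135 + 0.0348 + 0.17 = 0.3398.
Because AUC varies inversely with clearance, the combined effect is 1 / 0.3398 = 2.9.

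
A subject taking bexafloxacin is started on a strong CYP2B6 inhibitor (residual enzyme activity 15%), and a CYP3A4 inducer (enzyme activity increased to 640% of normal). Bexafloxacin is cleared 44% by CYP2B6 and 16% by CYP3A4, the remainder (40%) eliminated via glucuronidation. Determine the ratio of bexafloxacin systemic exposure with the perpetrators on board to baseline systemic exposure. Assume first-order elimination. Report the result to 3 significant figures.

The CYP2B6 pathway (44% of clearance) falls to 0.15× activity: 0.44 × 0.15 = 0.066.
The CYP3A4 pathway (16% of clearance) rises to 6.4× activity: 0.16 × 6.4 = 1.024.
Non-CYP routes (40%) are unchanged.
New clearance relative to baseline: 0.066 + 1.024 + 0.4 = 1.49.
Systemic exposure ∝ 1/CL: fold-change = 1 / 1.49 = 0.671.

0.671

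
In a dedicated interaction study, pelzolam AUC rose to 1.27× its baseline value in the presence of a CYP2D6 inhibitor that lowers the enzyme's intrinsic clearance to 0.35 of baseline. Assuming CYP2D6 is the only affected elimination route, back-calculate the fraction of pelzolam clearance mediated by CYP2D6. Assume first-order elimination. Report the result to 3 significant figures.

Write x for the fraction cleared via CYP2D6. The observed AUC change means clearance fell to 1/1.27 = 0.7874 of baseline.
Setting x·0.35 + (1 − x) = 0.7874 and solving: x = (0.7874 − 1)/(0.35 − 1) = 0.327.

0.327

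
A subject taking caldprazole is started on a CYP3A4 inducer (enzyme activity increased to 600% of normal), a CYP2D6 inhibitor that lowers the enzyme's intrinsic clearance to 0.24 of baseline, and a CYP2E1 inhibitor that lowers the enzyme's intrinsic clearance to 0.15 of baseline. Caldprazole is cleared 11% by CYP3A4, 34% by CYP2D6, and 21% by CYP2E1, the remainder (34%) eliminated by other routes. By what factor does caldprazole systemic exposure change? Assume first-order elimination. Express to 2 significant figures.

The CYP3A4 pathway (11% of clearance) rises to 6× activity: 0.11 × 6 = 0.66.
The CYP2D6 pathway (34% of clearance) falls to 0.24× activity: 0.34 × 0.24 = 0.0816.
The CYP2E1 pathway (21% of clearance) falls to 0.15× activity: 0.21 × 0.15 = 0.0315.
The remaining 34% of clearance is unaffected.
CL_new/CL_old = 0.66 + 0.0816 + 0.0315 + 0.34 = 1.1131.
Net systemic exposure ratio = 1 / 1.1131 = 0.90.

0.90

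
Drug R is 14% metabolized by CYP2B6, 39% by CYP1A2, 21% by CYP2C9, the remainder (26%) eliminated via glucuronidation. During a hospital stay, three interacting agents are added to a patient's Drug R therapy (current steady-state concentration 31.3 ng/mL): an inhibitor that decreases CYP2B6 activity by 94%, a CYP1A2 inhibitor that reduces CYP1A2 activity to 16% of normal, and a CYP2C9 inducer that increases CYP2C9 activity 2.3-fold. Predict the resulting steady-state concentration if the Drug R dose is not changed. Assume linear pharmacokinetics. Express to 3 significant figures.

The CYP2B6 pathway (14% of clearance) falls to 0.06× activity: 0.14 × 0.06 = 0.0084.
The CYP1A2 pathway (39% of clearance) drops to 0.16× activity: 0.39 × 0.16 = 0.0624.
The CYP2C9 pathway (21% of clearance) increases to 2.3× activity: 0.21 × 2.3 = 0.483.
Non-CYP routes (26%) are unchanged.
New clearance relative to baseline: 0.0084 + 0.0624 + 0.483 + 0.26 = 0.8138.
New steady-state concentration = 31.3 / 0.8138 = 38.5 ng/mL (concentration scales inversely with clearance).

38.5 ng/mL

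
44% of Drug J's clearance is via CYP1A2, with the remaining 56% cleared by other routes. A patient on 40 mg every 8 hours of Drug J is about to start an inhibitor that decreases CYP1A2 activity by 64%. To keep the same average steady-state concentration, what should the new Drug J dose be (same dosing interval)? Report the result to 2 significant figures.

The CYP1A2 pathway (44% of clearance) drops to 0.36× activity: 0.44 × 0.36 = 0.1584.
The remaining 56% of clearance is unaffected.
Relative clearance = 0.1584 + 0.56 = 0.7184.
To maintain the same steady-state level, dose must scale with clearance: new dose = 40 × 0.7184 = 29 mg.

29 mg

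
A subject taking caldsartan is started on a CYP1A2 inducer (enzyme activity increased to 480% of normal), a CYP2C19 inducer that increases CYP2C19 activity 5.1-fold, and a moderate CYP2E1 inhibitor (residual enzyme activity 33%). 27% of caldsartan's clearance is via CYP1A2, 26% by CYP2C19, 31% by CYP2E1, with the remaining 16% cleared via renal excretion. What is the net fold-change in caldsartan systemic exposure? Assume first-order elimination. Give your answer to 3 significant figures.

The CYP1A2 pathway (27% of clearance) increases to 4.8× activity: 0.27 × 4.8 = 1.296.
The CYP2C19 pathway (26% of clearance) rises to 5.1× activity: 0.26 × 5.1 = 1.326.
The CYP2E1 pathway (31% of clearance) is reduced to 0.33× activity: 0.31 × 0.33 = 0.1023.
The remaining 16% of clearance is unaffected.
New clearance relative to baseline: 1.296 + 1.326 + 0.1023 + 0.16 = 2.8843.
Systemic exposure ∝ 1/CL: fold-change = 1 / 2.8843 = 0.347.

0.347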